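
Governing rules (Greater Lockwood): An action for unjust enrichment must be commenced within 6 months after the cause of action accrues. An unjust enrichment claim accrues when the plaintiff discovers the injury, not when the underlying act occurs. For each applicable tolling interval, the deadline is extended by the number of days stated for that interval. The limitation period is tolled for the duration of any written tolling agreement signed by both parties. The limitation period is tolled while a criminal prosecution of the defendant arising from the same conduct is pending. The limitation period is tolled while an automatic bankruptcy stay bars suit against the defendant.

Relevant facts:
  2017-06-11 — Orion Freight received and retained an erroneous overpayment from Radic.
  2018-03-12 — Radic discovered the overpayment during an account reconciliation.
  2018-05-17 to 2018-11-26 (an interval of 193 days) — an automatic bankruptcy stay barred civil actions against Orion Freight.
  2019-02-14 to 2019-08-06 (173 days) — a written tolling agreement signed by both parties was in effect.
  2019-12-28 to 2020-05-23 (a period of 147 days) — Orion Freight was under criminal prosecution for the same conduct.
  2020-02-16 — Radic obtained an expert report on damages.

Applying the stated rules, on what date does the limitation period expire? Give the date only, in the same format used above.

2019-09-13

Under the discovery rule, the claim accrued on 2018-03-12, when Radic discovered the injury — not on the 2017-06-11 date of the underlying act.
Adding the 6 months base period to 2018-03-12 gives a deadline of 2018-09-12, before any tolling.
Because the automatic bankruptcy stay ran from 2018-05-17 to 2018-11-26, the deadline is extended by 193 days to 2019-03-24.
Because the written tolling agreement ran from 2019-02-14 to 2019-08-06, the deadline is extended by 173 days to 2019-09-13.
The pending criminal prosecution starting 2019-12-28 came too late — the period had run on 2019-09-13 — and so does not extend the deadline.
None of the other events listed affects the running of the period under the stated rules.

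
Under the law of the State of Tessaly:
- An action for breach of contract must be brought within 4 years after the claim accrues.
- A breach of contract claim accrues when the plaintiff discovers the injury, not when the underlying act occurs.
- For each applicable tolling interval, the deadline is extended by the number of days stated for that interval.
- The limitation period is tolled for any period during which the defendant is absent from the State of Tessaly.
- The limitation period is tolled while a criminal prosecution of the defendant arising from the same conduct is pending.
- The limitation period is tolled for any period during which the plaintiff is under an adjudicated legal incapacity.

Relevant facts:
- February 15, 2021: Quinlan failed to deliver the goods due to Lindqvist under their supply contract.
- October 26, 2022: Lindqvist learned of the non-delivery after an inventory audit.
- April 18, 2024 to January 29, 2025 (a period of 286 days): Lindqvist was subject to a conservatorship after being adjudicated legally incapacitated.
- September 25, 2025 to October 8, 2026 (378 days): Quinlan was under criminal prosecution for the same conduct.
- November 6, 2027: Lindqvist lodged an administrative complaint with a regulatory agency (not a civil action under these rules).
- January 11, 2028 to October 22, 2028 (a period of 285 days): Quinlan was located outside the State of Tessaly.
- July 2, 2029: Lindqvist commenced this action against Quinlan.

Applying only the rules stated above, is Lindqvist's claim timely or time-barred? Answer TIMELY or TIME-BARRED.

Under the discovery rule, the claim accrued on October 26, 2022, when Lindqvist discovered the injury — not on the February 15, 2021 date of the underlying act.
Adding the 4 years base period to October 26, 2022 gives a deadline of October 26, 2026, before any tolling.
The period was tolled for 286 days by the plaintiff's legal incapacity (April 18, 2024 to January 29, 2025), pushing the deadline to August 8, 2027.
The pending criminal prosecution from September 25, 2025 to October 8, 2026 tolled the period for 378 days, extending the deadline to August 20, 2028.
Because the defendant's absence from the jurisdiction ran from January 11, 2028 to October 22, 2028, the deadline is extended by 285 days to June 1, 2029.
Nothing else in the chronology tolls or restarts the period.
Filing on July 2, 2029 missed the June 1, 2029 deadline — the action is time-barred.

TIME-BARRED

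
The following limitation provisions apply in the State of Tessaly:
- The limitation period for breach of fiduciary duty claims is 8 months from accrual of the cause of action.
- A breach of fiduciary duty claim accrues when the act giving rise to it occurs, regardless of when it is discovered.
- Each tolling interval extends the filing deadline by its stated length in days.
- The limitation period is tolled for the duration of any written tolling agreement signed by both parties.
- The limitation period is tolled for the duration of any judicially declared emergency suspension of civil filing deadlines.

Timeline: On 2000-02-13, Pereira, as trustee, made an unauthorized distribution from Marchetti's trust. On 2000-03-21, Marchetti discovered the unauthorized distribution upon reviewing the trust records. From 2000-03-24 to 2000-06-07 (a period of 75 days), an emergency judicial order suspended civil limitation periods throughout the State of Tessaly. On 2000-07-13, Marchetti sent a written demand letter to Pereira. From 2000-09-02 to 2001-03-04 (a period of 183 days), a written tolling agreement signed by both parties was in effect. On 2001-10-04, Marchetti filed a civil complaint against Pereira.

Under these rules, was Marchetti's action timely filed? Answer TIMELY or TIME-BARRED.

TIME-BARRED

Accrual is governed by the date of the act, so the period began to run on 2000-02-13; the later discovery on 2000-03-21 is irrelevant under the stated rule.
Adding the 8 months base period to 2000-02-13 gives a deadline of 2000-10-13, before any tolling.
The period was tolled for 75 days by the emergency suspension of filing deadlines (2000-03-24 to 2000-06-07), pushing the deadline to 2000-12-27.
The period was tolled for 183 days by the written tolling agreement (2000-09-02 to 2001-03-04), pushing the deadline to 2001-06-28.
None of the other events listed affects the running of the period under the stated rules.
Filing on 2001-10-04 missed the 2001-06-28 deadline — the action is time-barred.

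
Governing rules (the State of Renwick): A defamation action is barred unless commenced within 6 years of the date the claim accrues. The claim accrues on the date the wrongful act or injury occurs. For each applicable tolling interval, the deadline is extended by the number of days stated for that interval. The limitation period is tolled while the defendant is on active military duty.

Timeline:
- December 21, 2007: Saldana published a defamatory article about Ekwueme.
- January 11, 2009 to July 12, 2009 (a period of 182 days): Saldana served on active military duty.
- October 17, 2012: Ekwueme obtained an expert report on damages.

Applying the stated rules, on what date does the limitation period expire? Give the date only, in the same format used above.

June 21, 2014

The limitation period began to run on December 21, 2007.
The untolled deadline — 6 years after December 21, 2007 — is December 21, 2013.
The defendant's active military service from January 11, 2009 to July 12, 2009 tolled the period for 182 days, extending the deadline to June 21, 2014.
None of the other events listed affects the running of the period under the stated rules.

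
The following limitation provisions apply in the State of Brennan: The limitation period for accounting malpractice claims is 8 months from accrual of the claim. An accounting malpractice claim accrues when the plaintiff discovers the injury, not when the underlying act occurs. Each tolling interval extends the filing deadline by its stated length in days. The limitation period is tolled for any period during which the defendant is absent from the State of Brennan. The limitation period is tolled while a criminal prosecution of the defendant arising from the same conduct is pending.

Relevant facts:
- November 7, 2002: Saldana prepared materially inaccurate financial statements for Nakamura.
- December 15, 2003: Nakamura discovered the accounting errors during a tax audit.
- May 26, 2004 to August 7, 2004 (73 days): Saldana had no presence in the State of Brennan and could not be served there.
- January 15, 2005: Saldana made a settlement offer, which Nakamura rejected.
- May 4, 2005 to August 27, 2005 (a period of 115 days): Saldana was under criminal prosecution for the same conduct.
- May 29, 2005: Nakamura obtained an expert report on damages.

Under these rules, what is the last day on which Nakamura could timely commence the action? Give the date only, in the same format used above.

Accrual is tied to discovery, so the period began on December 15, 2003 rather than on November 7, 2002 when the act occurred.
Adding the 8 months base period to December 15, 2003 gives a deadline of August 15, 2004, before any tolling.
Because the defendant's absence from the jurisdiction ran from May 26, 2004 to August 7, 2004, the deadline is extended by 73 days to October 27, 2004.
The pending criminal prosecution from May 4, 2005 to August 27, 2005 began after the period had already run on October 27, 2004, so it has no tolling effect.
The other events in the timeline have no effect on the limitation period under the stated rules.

October 27, 2004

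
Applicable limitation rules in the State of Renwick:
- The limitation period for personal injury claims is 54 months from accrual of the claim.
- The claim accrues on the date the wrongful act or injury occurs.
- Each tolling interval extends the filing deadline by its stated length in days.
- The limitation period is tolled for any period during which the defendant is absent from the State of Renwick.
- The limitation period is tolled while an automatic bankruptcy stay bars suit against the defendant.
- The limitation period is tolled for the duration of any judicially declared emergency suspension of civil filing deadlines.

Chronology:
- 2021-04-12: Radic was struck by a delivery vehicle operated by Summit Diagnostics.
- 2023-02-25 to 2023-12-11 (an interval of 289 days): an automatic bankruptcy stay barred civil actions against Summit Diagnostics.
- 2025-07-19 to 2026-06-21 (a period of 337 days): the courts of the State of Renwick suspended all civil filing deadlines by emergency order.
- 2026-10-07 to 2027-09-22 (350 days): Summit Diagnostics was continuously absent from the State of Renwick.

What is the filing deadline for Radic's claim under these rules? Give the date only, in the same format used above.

2028-06-14

The claim accrued on 2021-04-12, the date of the act.
Adding the 54 months base period to 2021-04-12 gives a deadline of 2025-10-12, before any tolling.
The period was tolled for 289 days by the automatic bankruptcy stay (2023-02-25 to 2023-12-11), pushing the deadline to 2026-07-28.
The period was tolled for 337 days by the emergency suspension of filing deadlines (2025-07-19 to 2026-06-21), pushing the deadline to 2027-06-30.
Because the defendant's absence from the jurisdiction ran from 2026-10-07 to 2027-09-22, the deadline is extended by 350 days to 2028-06-14.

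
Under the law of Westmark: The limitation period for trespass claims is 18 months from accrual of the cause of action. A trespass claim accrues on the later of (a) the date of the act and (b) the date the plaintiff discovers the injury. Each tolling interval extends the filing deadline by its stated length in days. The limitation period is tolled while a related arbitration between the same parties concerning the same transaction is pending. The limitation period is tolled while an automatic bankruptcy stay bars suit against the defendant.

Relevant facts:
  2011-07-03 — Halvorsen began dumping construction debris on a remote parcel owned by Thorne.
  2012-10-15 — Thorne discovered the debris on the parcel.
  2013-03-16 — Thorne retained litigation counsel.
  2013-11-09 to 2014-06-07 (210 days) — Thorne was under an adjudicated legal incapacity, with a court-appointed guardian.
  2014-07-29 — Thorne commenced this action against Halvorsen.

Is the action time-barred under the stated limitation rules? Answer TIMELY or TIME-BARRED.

The claim accrued on 2012-10-15 — the later of the 2011-07-03 act and the 2012-10-15 discovery.
The untolled deadline — 18 months after 2012-10-15 — is 2014-04-15.
No stated provision tolls the period for the plaintiff's incapacity, so the interval from 2013-11-09 to 2014-06-07 has no effect on the deadline.
Nothing else in the chronology tolls or restarts the period.
The 2014-07-29 filing falls after the 2014-04-15 deadline; the claim is time-barred.

TIME-BARRED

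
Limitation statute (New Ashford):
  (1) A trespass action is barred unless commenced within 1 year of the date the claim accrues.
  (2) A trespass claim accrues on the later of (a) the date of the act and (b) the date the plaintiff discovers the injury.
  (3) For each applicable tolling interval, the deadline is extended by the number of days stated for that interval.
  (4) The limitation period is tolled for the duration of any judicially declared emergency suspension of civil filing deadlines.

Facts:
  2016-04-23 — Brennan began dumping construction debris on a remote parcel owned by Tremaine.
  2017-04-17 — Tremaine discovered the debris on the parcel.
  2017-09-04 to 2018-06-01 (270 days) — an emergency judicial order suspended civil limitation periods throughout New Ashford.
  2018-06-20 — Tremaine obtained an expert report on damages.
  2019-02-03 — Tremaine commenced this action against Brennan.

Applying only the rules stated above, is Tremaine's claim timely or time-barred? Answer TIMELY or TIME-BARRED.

The claim accrued on 2017-04-17 — the later of the 2016-04-23 act and the 2017-04-17 discovery.
The untolled deadline — 1 year after 2017-04-17 — is 2018-04-17.
The period was tolled for 270 days by the emergency suspension of filing deadlines (2017-09-04 to 2018-06-01), pushing the deadline to 2019-01-12.
The other events in the timeline have no effect on the limitation period under the stated rules.
The 2019-02-03 filing falls after the 2019-01-12 deadline; the claim is time-barred.

TIME-BARRED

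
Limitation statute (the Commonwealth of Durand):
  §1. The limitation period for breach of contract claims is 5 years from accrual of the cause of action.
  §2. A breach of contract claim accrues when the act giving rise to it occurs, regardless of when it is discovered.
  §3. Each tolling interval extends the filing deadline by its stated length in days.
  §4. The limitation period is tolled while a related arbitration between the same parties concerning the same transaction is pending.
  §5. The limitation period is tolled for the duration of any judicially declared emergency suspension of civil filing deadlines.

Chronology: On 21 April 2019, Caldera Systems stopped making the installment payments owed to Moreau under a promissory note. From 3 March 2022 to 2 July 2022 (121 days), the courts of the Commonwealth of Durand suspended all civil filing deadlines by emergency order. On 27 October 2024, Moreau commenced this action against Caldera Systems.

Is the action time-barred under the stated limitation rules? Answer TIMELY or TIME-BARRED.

The limitation period began to run on 21 April 2019.
5 years from 21 April 2019 is 21 April 2024.
Because the emergency suspension of filing deadlines ran from 3 March 2022 to 2 July 2022, the deadline is extended by 121 days to 20 August 2024.
Moreau filed on 27 October 2024, after the 20 August 2024 deadline, so the action is time-barred.

TIME-BARRED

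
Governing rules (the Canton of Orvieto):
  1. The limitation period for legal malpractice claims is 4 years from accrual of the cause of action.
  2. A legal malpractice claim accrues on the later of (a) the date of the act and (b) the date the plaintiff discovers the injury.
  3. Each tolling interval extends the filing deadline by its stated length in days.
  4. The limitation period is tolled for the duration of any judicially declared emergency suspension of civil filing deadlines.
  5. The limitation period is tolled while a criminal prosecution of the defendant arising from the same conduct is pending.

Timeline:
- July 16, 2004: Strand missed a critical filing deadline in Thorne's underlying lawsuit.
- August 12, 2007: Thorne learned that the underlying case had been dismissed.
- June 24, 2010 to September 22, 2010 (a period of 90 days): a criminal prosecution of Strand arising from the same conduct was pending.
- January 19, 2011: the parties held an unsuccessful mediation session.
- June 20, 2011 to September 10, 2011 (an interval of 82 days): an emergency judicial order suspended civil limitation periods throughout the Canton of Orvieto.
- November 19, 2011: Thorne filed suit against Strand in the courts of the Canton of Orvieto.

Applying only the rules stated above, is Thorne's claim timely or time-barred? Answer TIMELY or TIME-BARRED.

Because discovery on August 12, 2007 post-dates the July 16, 2004 act, accrual under the later-of rule falls on August 12, 2007.
Adding the 4 years base period to August 12, 2007 gives a deadline of August 12, 2011, before any tolling.
Because the pending criminal prosecution ran from June 24, 2010 to September 22, 2010, the deadline is extended by 90 days to November 10, 2011.
Because the emergency suspension of filing deadlines ran from June 20, 2011 to September 10, 2011, the deadline is extended by 82 days to January 31, 2012.
Nothing else in the chronology tolls or restarts the period.
Thorne filed on November 19, 2011, before the January 31, 2012 deadline, so the action is timely.

TIMELY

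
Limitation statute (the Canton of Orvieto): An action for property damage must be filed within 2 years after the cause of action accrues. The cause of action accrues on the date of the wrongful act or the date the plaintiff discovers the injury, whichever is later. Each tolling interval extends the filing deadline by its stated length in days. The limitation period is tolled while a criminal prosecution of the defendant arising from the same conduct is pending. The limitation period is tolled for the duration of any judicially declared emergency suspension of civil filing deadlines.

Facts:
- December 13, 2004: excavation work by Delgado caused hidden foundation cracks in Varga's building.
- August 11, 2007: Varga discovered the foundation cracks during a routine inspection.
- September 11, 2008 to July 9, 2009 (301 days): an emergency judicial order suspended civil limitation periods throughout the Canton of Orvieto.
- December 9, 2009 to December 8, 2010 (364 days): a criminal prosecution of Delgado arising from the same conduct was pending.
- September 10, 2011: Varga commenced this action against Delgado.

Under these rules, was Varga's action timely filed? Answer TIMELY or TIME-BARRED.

The claim accrued on August 11, 2007 — the later of the December 13, 2004 act and the August 11, 2007 discovery.
The untolled deadline — 2 years after August 11, 2007 — is August 11, 2009.
The period was tolled for 301 days by the emergency suspension of filing deadlines (September 11, 2008 to July 9, 2009), pushing the deadline to June 8, 2010.
Because the pending criminal prosecution ran from December 9, 2009 to December 8, 2010, the deadline is extended by 364 days to June 7, 2011.
Varga filed on September 10, 2011, after the June 7, 2011 deadline, so the action is time-barred.

TIME-BARRED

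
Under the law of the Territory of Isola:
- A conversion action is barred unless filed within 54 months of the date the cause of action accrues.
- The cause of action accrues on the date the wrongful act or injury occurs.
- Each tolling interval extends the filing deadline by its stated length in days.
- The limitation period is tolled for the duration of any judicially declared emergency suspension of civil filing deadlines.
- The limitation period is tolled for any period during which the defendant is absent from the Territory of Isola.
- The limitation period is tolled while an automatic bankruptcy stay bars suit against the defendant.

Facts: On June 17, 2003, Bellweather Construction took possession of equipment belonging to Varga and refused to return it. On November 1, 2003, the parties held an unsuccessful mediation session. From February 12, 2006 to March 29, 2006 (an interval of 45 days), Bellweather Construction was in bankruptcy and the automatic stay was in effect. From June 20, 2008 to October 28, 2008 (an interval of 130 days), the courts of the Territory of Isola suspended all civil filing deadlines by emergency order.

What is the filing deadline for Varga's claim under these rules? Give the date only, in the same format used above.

January 31, 2008

The cause of action accrued on June 17, 2003, the date of the act.
Adding the 54 months base period to June 17, 2003 gives a deadline of December 17, 2007, before any tolling.
Because the automatic bankruptcy stay ran from February 12, 2006 to March 29, 2006, the deadline is extended by 45 days to January 31, 2008.
The emergency suspension of filing deadlines from June 20, 2008 to October 28, 2008 began after the period had already run on January 31, 2008, so it has no tolling effect.
None of the other events listed affects the running of the period under the stated rules.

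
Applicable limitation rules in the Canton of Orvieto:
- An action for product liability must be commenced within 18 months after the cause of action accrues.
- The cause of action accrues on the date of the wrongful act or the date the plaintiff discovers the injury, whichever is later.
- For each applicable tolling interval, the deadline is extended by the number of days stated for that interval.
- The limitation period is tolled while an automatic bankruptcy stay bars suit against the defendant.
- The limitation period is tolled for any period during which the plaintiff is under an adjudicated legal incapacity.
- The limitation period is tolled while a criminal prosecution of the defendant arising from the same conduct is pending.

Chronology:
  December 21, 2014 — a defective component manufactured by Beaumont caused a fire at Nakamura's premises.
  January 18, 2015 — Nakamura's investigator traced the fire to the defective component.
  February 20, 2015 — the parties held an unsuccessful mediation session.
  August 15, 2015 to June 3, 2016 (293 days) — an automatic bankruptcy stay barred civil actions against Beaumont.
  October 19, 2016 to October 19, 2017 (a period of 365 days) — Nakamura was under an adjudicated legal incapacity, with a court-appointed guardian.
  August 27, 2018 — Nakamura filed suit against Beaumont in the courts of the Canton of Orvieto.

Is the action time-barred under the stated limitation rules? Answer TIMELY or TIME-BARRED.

Taking the later of the act (December 21, 2014) and discovery (January 18, 2015), the claim accrued on January 18, 2015.
18 months from January 18, 2015 is July 18, 2016.
The automatic bankruptcy stay from August 15, 2015 to June 3, 2016 tolled the period for 293 days, extending the deadline to May 7, 2017.
The period was tolled for 365 days by the plaintiff's legal incapacity (October 19, 2016 to October 19, 2017), pushing the deadline to May 7, 2018.
None of the other events listed affects the running of the period under the stated rules.
The August 27, 2018 filing falls after the May 7, 2018 deadline; the claim is time-barred.

TIME-BARRED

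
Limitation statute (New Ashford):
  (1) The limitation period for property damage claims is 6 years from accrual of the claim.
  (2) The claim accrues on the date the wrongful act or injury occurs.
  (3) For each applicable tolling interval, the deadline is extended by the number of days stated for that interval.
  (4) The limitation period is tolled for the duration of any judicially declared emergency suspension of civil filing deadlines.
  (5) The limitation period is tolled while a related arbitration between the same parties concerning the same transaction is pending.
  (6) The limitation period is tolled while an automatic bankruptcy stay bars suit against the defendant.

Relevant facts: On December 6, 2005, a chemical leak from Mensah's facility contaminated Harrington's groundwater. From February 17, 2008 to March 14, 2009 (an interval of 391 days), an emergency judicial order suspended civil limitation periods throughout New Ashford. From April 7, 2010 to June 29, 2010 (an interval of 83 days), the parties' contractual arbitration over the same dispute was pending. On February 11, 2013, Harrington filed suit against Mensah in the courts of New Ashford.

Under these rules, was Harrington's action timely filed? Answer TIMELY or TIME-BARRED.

The claim accrued on December 6, 2005, when the wrongful act occurred.
6 years from December 6, 2005 is December 6, 2011.
The period was tolled for 391 days by the emergency suspension of filing deadlines (February 17, 2008 to March 14, 2009), pushing the deadline to December 31, 2012.
The pending related arbitration from April 7, 2010 to June 29, 2010 tolled the period for 83 days, extending the deadline to March 24, 2013.
The February 11, 2013 filing precedes the March 24, 2013 deadline; the claim is timely.

TIMELY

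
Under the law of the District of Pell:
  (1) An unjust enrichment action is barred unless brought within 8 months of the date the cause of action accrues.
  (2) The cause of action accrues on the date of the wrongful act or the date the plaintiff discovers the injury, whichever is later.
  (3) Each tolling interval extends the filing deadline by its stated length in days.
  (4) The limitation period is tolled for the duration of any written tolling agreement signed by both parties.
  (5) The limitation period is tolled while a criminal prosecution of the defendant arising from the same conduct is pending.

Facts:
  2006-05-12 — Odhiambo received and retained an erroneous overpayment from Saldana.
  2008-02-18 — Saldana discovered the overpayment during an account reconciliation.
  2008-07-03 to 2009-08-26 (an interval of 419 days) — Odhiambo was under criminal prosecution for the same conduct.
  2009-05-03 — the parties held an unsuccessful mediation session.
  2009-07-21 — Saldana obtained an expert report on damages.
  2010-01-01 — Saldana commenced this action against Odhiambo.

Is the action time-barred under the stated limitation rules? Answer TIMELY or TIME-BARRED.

Because discovery on 2008-02-18 post-dates the 2006-05-12 act, accrual under the later-of rule falls on 2008-02-18.
The untolled deadline — 8 months after 2008-02-18 — is 2008-10-18.
The pending criminal prosecution from 2008-07-03 to 2009-08-26 tolled the period for 419 days, extending the deadline to 2009-12-11.
None of the other events listed affects the running of the period under the stated rules.
The 2010-01-01 filing falls after the 2009-12-11 deadline; the claim is time-barred.

TIME-BARRED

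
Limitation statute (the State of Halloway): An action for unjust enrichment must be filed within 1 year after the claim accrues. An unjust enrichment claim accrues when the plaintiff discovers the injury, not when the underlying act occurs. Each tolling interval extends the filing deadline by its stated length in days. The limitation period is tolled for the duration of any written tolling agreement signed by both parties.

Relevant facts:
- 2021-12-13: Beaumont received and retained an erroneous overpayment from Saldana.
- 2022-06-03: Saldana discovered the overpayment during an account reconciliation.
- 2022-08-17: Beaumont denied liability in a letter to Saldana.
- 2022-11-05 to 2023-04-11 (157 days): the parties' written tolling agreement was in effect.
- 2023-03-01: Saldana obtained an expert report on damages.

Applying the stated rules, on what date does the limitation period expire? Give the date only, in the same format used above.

The claim did not accrue until Saldana discovered the injury on 2022-06-03; the 2021-12-13 act date does not start the clock under the stated rule.
Adding the 1 year base period to 2022-06-03 gives a deadline of 2023-06-03, before any tolling.
The period was tolled for 157 days by the written tolling agreement (2022-11-05 to 2023-04-11), pushing the deadline to 2023-11-07.
None of the other events listed affects the running of the period under the stated rules.

2023-11-07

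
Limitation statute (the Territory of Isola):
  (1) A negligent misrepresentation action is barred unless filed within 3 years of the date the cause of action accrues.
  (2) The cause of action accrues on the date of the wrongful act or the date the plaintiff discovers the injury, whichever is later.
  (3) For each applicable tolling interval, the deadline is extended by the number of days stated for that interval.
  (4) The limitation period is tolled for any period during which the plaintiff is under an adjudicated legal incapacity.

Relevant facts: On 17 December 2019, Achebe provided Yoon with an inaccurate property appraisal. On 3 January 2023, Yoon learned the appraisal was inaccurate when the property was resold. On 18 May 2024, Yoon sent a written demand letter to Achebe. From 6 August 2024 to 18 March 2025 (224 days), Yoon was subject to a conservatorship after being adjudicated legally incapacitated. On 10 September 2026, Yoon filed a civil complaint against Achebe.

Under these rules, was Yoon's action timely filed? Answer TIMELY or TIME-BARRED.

TIME-BARRED

The claim accrued on 3 January 2023 — the later of the 17 December 2019 act and the 3 January 2023 discovery.
3 years from 3 January 2023 is 3 January 2026.
Because the plaintiff's legal incapacity ran from 6 August 2024 to 18 March 2025, the deadline is extended by 224 days to 15 August 2026.
None of the other events listed affects the running of the period under the stated rules.
Filing on 10 September 2026 missed the 15 August 2026 deadline — the action is time-barred.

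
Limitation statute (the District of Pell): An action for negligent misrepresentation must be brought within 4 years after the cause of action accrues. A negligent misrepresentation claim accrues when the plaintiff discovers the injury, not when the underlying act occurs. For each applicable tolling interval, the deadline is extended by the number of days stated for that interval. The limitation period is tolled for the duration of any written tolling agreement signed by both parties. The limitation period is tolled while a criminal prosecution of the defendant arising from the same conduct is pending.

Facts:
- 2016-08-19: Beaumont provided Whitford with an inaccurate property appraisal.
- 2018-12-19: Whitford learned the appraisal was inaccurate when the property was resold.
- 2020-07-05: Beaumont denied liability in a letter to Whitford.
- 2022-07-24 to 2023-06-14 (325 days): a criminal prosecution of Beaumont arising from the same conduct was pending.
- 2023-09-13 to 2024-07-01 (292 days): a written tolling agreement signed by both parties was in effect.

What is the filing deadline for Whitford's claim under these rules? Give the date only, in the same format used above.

2024-08-27

Accrual is tied to discovery, so the period began on 2018-12-19 rather than on 2016-08-19 when the act occurred.
4 years from 2018-12-19 is 2022-12-19.
The period was tolled for 325 days by the pending criminal prosecution (2022-07-24 to 2023-06-14), pushing the deadline to 2023-11-09.
The period was tolled for 292 days by the written tolling agreement (2023-09-13 to 2024-07-01), pushing the deadline to 2024-08-27.
Nothing else in the chronology tolls or restarts the period.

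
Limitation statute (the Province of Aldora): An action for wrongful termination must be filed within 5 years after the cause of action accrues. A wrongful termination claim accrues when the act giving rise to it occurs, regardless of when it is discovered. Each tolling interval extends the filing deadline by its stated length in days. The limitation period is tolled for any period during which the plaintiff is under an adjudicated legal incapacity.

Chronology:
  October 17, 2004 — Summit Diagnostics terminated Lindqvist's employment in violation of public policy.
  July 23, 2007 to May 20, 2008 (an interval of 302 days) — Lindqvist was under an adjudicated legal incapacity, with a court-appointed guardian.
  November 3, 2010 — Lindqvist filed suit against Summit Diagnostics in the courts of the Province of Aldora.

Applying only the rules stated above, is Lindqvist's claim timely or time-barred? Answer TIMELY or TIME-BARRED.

The limitation period began to run on October 17, 2004.
5 years from October 17, 2004 is October 17, 2009.
The plaintiff's legal incapacity from July 23, 2007 to May 20, 2008 tolled the period for 302 days, extending the deadline to August 15, 2010.
The November 3, 2010 filing falls after the August 15, 2010 deadline; the claim is time-barred.

TIME-BARRED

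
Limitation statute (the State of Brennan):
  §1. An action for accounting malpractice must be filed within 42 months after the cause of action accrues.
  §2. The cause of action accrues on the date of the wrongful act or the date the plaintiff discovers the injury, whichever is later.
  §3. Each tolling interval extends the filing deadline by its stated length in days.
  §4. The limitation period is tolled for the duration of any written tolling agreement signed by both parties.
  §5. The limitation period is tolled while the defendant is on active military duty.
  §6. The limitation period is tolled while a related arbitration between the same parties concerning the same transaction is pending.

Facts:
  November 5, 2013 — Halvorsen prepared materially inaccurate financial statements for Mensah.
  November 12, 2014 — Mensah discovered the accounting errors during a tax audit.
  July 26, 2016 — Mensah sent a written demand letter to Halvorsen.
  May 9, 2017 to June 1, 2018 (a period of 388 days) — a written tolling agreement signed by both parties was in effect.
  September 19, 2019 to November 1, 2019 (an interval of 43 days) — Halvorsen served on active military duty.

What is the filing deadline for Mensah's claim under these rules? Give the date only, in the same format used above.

Taking the later of the act (November 5, 2013) and discovery (November 12, 2014), the claim accrued on November 12, 2014.
Adding the 42 months base period to November 12, 2014 gives a deadline of May 12, 2018, before any tolling.
Because the written tolling agreement ran from May 9, 2017 to June 1, 2018, the deadline is extended by 388 days to June 4, 2019.
By the time the defendant's active military service began on September 19, 2019, the limitation period had already expired on June 4, 2019; that interval cannot revive it.
None of the other events listed affects the running of the period under the stated rules.

June 4, 2019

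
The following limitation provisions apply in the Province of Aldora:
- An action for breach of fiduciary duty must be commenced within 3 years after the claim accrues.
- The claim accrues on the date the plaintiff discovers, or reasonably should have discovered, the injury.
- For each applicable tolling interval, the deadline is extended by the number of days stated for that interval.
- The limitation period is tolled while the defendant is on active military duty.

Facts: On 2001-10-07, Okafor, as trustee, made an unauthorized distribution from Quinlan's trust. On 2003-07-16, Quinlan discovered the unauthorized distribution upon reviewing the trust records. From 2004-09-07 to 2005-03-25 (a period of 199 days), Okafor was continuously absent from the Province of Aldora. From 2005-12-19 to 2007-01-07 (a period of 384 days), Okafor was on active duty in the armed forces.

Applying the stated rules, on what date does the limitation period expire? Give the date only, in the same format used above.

2007-08-04

The claim did not accrue until Quinlan discovered the injury on 2003-07-16; the 2001-10-07 act date does not start the clock under the stated rule.
3 years from 2003-07-16 is 2006-07-16.
The period was tolled for 384 days by the defendant's active military service (2005-12-19 to 2007-01-07), pushing the deadline to 2007-08-04.
Although the defendant's absence ran from 2004-09-07 to 2005-03-25, the stated rules do not make that a tolling event, so it is disregarded.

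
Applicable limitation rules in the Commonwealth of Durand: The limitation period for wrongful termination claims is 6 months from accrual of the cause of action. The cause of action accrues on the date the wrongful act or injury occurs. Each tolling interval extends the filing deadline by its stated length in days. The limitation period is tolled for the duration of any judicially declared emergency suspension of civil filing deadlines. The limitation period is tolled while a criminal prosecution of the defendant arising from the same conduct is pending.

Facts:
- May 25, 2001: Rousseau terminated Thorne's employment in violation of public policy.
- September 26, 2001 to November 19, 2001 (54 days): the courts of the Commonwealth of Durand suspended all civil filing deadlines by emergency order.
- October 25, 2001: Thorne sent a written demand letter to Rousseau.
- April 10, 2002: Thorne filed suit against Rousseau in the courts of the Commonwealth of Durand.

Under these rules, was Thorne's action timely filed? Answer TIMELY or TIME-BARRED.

TIME-BARRED

The claim accrued on May 25, 2001, when the wrongful act occurred.
6 months from May 25, 2001 is November 25, 2001.
The emergency suspension of filing deadlines from September 26, 2001 to November 19, 2001 tolled the period for 54 days, extending the deadline to January 18, 2002.
None of the other events listed affects the running of the period under the stated rules.
Thorne filed on April 10, 2002, after the January 18, 2002 deadline, so the action is time-barred.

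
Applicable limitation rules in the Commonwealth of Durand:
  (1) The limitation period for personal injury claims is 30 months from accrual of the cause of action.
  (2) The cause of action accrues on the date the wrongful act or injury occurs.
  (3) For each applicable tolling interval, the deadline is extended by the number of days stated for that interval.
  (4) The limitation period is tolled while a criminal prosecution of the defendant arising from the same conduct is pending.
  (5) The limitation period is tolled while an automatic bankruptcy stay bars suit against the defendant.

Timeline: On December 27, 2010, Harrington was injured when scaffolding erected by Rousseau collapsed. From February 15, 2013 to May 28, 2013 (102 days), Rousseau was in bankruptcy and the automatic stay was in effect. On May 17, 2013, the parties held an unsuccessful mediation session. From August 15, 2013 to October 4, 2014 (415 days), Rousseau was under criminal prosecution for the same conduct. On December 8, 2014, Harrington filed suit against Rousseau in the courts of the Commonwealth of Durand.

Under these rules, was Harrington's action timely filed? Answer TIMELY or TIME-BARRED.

The limitation period began to run on December 27, 2010.
Adding the 30 months base period to December 27, 2010 gives a deadline of June 27, 2013, before any tolling.
The period was tolled for 102 days by the automatic bankruptcy stay (February 15, 2013 to May 28, 2013), pushing the deadline to October 7, 2013.
The pending criminal prosecution from August 15, 2013 to October 4, 2014 tolled the period for 415 days, extending the deadline to November 26, 2014.
The other events in the timeline have no effect on the limitation period under the stated rules.
Filing on December 8, 2014 missed the November 26, 2014 deadline — the action is time-barred.

TIME-BARRED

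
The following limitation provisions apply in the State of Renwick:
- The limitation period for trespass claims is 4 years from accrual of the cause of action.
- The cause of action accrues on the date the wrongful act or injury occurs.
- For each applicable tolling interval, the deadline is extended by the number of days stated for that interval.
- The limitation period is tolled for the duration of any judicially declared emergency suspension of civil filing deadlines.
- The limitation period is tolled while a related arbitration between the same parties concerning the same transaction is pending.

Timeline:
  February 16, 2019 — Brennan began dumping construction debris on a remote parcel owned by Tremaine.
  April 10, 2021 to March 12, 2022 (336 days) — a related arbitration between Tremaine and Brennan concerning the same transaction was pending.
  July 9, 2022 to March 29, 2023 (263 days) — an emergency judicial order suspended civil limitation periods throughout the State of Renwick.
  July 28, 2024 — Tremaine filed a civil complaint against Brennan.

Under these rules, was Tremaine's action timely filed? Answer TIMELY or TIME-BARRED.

The limitation period began to run on February 16, 2019.
Adding the 4 years base period to February 16, 2019 gives a deadline of February 16, 2023, before any tolling.
The period was tolled for 336 days by the pending related arbitration (April 10, 2021 to March 12, 2022), pushing the deadline to January 18, 2024.
Because the emergency suspension of filing deadlines ran from July 9, 2022 to March 29, 2023, the deadline is extended by 263 days to October 7, 2024.
The July 28, 2024 filing precedes the October 7, 2024 deadline; the claim is timely.

TIMELY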